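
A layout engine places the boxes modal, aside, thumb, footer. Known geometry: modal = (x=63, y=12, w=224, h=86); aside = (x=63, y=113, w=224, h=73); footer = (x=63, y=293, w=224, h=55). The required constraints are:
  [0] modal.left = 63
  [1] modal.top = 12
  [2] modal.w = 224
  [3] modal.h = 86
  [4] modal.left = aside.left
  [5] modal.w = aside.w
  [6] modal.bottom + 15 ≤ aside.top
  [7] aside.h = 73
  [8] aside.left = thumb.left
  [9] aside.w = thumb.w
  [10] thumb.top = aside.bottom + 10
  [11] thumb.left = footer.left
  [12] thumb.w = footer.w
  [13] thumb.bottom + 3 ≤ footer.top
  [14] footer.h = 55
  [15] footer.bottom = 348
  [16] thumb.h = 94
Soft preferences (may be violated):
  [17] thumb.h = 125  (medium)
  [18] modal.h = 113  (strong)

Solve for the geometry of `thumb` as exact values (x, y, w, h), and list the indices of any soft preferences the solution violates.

thumb = (x=63, y=196, w=224, h=94)
violated soft preferences: 17, 18

1. thumb.x = 63  [aside.left = thumb.left]
2. thumb.w = 224  [aside.w = thumb.w]
3. thumb.y = 196  [thumb.top = aside.bottom + 10]
4. thumb.h = 94  [thumb.h = 94]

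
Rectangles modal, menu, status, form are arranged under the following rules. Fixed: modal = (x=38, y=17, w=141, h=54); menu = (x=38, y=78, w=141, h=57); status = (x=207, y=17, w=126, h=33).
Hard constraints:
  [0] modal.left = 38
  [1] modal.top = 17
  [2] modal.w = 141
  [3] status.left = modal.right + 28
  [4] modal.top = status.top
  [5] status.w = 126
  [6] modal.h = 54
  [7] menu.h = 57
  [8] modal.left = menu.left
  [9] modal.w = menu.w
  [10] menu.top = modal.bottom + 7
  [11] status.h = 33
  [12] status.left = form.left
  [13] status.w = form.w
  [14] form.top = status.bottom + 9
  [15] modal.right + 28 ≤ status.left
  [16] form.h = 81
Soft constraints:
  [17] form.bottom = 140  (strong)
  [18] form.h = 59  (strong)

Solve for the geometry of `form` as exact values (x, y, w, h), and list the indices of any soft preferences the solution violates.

form = (x=207, y=59, w=126, h=81)
violated soft preferences: 18

1. form.x = 207  [status.left = form.left]
2. form.w = 126  [status.w = form.w]
3. form.y = 59  [form.top = status.bottom + 9]
4. form.h = 81  [form.h = 81]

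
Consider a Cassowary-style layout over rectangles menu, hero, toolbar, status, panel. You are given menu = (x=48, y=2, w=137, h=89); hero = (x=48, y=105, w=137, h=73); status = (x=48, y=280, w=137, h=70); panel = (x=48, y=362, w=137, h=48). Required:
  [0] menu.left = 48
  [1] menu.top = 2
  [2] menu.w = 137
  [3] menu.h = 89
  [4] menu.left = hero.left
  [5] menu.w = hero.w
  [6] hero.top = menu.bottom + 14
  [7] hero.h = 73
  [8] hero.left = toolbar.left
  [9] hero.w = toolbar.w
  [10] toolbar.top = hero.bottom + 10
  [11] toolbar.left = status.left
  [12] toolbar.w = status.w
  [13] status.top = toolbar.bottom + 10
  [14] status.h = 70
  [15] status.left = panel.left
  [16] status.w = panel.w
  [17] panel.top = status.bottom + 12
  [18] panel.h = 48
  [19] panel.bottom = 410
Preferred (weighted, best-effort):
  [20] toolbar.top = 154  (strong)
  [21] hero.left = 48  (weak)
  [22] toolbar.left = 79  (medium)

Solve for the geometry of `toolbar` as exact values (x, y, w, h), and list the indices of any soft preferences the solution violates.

toolbar = (x=48, y=188, w=137, h=82)
violated soft preferences: 20, 22

1. toolbar.x = 48  [hero.left = toolbar.left]
2. toolbar.w = 137  [hero.w = toolbar.w]
3. toolbar.y = 188  [toolbar.top = hero.bottom + 10]
4. toolbar.h = 82  [status.top = toolbar.bottom + 10]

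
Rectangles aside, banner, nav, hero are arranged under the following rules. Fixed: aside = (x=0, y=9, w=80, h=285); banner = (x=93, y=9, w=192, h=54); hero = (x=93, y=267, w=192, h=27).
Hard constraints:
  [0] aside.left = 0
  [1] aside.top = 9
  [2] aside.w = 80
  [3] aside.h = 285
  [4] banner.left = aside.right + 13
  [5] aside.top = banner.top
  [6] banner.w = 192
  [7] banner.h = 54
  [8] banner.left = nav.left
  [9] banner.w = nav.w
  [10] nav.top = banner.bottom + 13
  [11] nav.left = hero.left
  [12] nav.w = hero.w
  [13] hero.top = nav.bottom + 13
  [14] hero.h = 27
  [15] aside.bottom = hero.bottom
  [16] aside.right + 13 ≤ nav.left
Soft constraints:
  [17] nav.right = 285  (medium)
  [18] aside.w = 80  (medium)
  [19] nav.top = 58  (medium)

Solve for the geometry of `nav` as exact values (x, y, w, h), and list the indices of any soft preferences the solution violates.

nav = (x=93, y=76, w=192, h=178)
violated soft preferences: 19

1. nav.x = 93  [banner.left = nav.left]
2. nav.w = 192  [banner.w = nav.w]
3. nav.y = 76  [nav.top = banner.bottom + 13]
4. nav.h = 178  [hero.top = nav.bottom + 13]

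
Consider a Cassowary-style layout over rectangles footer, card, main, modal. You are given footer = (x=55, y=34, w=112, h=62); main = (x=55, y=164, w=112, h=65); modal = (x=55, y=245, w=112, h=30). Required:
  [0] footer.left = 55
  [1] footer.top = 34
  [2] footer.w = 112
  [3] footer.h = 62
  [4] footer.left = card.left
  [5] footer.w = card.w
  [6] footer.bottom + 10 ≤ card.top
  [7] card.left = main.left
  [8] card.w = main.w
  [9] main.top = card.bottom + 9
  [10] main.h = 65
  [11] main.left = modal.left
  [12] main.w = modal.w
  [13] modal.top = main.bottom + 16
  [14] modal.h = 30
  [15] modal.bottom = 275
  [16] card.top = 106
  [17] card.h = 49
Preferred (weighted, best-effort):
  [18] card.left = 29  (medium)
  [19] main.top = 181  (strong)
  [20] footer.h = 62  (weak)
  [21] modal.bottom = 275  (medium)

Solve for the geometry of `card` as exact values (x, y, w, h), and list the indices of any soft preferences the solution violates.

1. card.x = 55  [footer.left = card.left]
2. card.w = 112  [footer.w = card.w]
3. card.y = 106  [card.top = 106]
4. card.h = 49  [card.h = 49]

card = (x=55, y=106, w=112, h=49)
violated soft preferences: 18, 19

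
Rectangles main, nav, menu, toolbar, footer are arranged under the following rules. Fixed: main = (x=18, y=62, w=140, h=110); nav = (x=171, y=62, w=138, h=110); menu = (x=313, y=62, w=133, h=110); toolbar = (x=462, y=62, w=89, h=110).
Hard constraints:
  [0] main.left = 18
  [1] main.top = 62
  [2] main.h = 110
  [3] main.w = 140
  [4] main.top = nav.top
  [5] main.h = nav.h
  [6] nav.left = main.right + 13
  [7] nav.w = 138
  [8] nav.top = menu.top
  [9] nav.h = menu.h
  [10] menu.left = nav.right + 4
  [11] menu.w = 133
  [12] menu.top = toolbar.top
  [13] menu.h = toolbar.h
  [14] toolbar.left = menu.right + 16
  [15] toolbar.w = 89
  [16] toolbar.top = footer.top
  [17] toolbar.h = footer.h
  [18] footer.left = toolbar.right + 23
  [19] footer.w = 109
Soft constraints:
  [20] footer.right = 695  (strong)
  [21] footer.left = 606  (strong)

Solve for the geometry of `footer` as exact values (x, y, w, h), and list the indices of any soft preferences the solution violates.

1. footer.y = 62  [toolbar.top = footer.top]
2. footer.h = 110  [toolbar.h = footer.h]
3. footer.x = 574  [footer.left = toolbar.right + 23]
4. footer.w = 109  [footer.w = 109]

footer = (x=574, y=62, w=109, h=110)
violated soft preferences: 20, 21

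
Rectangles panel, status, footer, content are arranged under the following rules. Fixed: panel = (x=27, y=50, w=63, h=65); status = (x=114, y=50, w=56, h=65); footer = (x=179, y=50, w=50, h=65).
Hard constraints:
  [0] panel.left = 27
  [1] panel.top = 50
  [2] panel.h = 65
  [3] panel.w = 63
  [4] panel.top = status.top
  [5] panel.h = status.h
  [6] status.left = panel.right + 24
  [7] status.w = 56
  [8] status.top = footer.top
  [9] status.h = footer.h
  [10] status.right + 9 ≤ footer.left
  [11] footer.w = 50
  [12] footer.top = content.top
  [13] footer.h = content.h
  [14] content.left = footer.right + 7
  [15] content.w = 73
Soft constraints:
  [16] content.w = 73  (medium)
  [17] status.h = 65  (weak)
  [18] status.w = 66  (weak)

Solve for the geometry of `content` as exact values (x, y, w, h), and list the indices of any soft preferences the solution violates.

content = (x=236, y=50, w=73, h=65)
violated soft preferences: 18

1. content.y = 50  [footer.top = content.top]
2. content.h = 65  [footer.h = content.h]
3. content.x = 236  [content.left = footer.right + 7]
4. content.w = 73  [content.w = 73]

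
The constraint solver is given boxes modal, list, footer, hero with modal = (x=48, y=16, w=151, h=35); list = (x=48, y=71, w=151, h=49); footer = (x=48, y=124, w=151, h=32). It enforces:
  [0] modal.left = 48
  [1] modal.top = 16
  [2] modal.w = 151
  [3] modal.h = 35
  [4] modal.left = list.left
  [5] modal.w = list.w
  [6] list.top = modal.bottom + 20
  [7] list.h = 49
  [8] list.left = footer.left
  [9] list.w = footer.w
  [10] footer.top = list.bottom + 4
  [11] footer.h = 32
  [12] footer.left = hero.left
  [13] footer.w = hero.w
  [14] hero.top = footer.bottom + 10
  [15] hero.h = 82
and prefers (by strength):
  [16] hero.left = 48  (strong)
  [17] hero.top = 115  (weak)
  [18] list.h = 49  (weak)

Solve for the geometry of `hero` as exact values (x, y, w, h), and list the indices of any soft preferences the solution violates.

hero = (x=48, y=166, w=151, h=82)
violated soft preferences: 17

1. hero.x = 48  [footer.left = hero.left]
2. hero.w = 151  [footer.w = hero.w]
3. hero.y = 166  [hero.top = footer.bottom + 10]
4. hero.h = 82  [hero.h = 82]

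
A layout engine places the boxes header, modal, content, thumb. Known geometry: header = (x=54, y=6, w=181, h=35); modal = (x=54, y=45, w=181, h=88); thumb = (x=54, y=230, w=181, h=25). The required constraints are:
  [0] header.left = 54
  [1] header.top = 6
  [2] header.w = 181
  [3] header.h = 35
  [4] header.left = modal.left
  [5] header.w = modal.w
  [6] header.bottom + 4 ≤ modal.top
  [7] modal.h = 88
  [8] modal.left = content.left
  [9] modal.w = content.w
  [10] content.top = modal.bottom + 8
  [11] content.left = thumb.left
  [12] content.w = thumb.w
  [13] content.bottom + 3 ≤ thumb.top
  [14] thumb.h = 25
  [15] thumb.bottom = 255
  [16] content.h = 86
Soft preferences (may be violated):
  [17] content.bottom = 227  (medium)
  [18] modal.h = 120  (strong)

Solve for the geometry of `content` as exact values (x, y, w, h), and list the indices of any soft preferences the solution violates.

1. content.x = 54  [modal.left = content.left]
2. content.w = 181  [modal.w = content.w]
3. content.y = 141  [content.top = modal.bottom + 8]
4. content.h = 86  [content.h = 86]

content = (x=54, y=141, w=181, h=86)
violated soft preferences: 18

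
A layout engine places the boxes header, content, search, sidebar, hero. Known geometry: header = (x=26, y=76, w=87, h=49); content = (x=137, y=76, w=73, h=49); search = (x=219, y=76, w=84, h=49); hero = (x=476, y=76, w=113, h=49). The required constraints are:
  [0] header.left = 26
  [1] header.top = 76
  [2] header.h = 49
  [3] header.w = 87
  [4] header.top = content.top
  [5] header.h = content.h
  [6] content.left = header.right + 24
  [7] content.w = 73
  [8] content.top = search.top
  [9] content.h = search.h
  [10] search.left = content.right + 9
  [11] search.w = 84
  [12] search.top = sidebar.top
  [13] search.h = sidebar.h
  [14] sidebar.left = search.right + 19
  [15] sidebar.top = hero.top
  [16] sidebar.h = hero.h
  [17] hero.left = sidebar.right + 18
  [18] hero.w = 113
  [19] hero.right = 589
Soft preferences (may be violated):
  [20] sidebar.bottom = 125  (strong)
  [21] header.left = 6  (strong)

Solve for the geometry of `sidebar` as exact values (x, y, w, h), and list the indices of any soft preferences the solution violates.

1. sidebar.y = 76  [search.top = sidebar.top]
2. sidebar.h = 49  [search.h = sidebar.h]
3. sidebar.x = 322  [sidebar.left = search.right + 19]
4. sidebar.w = 136  [hero.left = sidebar.right + 18]

sidebar = (x=322, y=76, w=136, h=49)
violated soft preferences: 21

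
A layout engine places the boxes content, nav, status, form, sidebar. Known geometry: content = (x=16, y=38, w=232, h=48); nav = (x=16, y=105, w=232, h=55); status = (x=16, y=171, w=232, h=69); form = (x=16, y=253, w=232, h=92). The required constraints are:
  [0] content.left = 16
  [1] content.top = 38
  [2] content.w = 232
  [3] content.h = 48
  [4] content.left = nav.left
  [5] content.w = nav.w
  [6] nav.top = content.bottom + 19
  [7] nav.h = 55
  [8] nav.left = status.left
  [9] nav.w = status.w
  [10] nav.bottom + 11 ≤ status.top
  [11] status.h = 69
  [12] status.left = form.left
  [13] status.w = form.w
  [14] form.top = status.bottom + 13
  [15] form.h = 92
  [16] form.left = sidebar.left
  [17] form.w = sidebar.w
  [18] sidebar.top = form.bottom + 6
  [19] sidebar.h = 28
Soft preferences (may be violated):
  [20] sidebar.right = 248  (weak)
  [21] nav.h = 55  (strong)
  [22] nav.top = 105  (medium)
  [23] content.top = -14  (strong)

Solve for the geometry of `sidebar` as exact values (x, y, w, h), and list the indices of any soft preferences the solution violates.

1. sidebar.x = 16  [form.left = sidebar.left]
2. sidebar.w = 232  [form.w = sidebar.w]
3. sidebar.y = 351  [sidebar.top = form.bottom + 6]
4. sidebar.h = 28  [sidebar.h = 28]

sidebar = (x=16, y=351, w=232, h=28)
violated soft preferences: 23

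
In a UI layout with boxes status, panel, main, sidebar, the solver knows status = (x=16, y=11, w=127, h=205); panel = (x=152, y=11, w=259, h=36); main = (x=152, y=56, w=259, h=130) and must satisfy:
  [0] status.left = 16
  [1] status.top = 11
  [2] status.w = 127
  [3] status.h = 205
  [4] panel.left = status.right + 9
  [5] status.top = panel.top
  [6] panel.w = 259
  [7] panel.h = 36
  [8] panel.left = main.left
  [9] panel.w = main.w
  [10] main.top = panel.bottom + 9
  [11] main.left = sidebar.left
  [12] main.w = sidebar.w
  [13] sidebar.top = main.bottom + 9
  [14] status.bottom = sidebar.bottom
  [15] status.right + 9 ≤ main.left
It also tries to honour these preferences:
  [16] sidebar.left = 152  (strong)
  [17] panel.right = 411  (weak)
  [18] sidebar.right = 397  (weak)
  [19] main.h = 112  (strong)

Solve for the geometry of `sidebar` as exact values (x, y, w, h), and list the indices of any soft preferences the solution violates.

sidebar = (x=152, y=195, w=259, h=21)
violated soft preferences: 18, 19

1. sidebar.x = 152  [main.left = sidebar.left]
2. sidebar.w = 259  [main.w = sidebar.w]
3. sidebar.y = 195  [sidebar.top = main.bottom + 9]
4. sidebar.h = 21  [status.bottom = sidebar.bottom]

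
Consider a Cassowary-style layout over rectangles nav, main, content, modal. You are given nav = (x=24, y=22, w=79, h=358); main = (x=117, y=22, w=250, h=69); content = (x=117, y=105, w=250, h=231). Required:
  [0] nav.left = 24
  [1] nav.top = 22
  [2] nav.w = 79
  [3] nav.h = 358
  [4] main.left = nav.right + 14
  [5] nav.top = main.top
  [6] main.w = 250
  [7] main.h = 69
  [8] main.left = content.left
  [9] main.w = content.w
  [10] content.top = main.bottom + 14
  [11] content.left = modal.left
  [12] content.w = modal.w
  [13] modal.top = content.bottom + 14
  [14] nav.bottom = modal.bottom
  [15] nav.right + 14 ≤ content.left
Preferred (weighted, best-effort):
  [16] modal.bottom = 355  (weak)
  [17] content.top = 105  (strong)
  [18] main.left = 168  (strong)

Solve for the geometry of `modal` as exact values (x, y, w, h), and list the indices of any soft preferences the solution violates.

modal = (x=117, y=350, w=250, h=30)
violated soft preferences: 16, 18

1. modal.x = 117  [content.left = modal.left]
2. modal.w = 250  [content.w = modal.w]
3. modal.y = 350  [modal.top = content.bottom + 14]
4. modal.h = 30  [nav.bottom = modal.bottom]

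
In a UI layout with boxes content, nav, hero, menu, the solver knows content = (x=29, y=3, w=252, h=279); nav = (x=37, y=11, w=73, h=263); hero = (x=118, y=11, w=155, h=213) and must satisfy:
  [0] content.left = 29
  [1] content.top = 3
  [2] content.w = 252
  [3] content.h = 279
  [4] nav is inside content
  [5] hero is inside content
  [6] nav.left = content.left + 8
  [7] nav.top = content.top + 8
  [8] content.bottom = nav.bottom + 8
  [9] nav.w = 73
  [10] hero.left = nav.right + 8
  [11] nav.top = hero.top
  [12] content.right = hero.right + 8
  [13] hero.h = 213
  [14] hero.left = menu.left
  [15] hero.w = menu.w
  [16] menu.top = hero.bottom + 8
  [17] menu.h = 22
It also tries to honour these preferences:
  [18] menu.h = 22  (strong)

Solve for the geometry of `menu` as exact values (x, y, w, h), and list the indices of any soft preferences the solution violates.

menu = (x=118, y=232, w=155, h=22)
violated soft preferences: none

1. menu.x = 118  [hero.left = menu.left]
2. menu.w = 155  [hero.w = menu.w]
3. menu.y = 232  [menu.top = hero.bottom + 8]
4. menu.h = 22  [menu.h = 22]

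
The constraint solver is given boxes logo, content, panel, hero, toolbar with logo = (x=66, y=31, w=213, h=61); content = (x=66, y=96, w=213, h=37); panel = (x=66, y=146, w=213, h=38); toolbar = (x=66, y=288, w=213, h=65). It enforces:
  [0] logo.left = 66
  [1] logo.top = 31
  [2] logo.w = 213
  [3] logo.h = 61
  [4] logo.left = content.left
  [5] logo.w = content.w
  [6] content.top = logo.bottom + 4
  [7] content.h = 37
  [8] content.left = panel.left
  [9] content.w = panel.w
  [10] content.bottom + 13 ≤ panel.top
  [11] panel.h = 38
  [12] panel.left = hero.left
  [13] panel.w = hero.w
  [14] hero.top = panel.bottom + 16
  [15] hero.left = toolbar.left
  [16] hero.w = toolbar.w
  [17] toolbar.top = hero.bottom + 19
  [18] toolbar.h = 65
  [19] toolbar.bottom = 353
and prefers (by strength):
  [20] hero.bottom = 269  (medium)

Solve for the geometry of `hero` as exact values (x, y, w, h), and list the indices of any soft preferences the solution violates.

1. hero.x = 66  [panel.left = hero.left]
2. hero.w = 213  [panel.w = hero.w]
3. hero.y = 200  [hero.top = panel.bottom + 16]
4. hero.h = 69  [toolbar.top = hero.bottom + 19]

hero = (x=66, y=200, w=213, h=69)
violated soft preferences: none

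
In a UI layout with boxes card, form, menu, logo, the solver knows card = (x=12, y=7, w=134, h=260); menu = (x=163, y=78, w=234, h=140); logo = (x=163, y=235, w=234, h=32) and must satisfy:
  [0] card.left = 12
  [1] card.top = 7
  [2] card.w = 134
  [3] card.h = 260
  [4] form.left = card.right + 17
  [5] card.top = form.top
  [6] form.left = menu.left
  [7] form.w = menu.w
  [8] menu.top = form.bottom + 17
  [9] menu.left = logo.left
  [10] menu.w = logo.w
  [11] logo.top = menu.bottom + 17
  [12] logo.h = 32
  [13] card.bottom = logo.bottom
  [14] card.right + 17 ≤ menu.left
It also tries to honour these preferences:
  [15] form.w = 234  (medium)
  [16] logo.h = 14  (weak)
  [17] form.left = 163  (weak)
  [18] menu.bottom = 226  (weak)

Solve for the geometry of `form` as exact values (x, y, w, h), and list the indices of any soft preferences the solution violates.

1. form.x = 163  [form.left = card.right + 17]
2. form.y = 7  [card.top = form.top]
3. form.w = 234  [form.w = menu.w]
4. form.h = 54  [menu.top = form.bottom + 17]

form = (x=163, y=7, w=234, h=54)
violated soft preferences: 16, 18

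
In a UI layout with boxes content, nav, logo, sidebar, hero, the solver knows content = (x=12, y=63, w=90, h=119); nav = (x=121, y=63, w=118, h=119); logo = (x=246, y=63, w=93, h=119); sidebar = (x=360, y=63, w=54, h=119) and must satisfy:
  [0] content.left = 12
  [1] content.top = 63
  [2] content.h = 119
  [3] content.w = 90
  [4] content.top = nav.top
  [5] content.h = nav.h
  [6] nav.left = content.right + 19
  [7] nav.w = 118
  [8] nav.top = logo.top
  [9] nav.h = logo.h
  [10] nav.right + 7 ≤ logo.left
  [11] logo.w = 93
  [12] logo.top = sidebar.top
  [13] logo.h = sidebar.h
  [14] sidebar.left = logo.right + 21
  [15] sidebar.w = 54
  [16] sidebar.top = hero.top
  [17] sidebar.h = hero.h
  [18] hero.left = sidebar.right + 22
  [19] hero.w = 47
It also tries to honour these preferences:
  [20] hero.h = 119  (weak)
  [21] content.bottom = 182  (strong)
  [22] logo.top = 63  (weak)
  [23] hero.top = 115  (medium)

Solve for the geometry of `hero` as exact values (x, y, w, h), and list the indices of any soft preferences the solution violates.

hero = (x=436, y=63, w=47, h=119)
violated soft preferences: 23

1. hero.y = 63  [sidebar.top = hero.top]
2. hero.h = 119  [sidebar.h = hero.h]
3. hero.x = 436  [hero.left = sidebar.right + 22]
4. hero.w = 47  [hero.w = 47]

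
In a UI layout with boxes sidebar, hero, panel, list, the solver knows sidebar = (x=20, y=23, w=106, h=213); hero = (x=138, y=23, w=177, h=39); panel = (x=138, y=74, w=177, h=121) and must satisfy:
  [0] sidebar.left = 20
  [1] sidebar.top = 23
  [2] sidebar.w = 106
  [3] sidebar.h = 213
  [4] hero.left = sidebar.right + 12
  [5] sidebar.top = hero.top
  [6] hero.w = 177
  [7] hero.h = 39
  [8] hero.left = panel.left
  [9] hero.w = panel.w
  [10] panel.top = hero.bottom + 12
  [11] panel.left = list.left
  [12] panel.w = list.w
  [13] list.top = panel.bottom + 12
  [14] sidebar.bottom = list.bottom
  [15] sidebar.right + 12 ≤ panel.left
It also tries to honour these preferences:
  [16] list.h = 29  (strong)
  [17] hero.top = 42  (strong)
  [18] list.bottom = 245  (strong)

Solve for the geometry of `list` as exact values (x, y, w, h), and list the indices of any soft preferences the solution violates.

1. list.x = 138  [panel.left = list.left]
2. list.w = 177  [panel.w = list.w]
3. list.y = 207  [list.top = panel.bottom + 12]
4. list.h = 29  [sidebar.bottom = list.bottom]

list = (x=138, y=207, w=177, h=29)
violated soft preferences: 17, 18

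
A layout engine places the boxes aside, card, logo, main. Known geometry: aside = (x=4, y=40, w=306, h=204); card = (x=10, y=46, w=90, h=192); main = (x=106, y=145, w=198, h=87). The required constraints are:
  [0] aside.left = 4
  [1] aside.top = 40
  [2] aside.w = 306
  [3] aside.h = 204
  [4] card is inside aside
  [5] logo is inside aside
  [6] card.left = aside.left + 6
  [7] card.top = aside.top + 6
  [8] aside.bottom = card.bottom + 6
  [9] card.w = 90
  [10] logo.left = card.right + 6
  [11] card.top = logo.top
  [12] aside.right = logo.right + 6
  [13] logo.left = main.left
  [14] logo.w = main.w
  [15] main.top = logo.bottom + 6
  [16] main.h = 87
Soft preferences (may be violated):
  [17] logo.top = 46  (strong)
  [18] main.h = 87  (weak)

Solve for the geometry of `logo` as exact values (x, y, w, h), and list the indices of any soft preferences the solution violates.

1. logo.x = 106  [logo.left = card.right + 6]
2. logo.y = 46  [card.top = logo.top]
3. logo.w = 198  [aside.right = logo.right + 6]
4. logo.h = 93  [main.top = logo.bottom + 6]

logo = (x=106, y=46, w=198, h=93)
violated soft preferences: none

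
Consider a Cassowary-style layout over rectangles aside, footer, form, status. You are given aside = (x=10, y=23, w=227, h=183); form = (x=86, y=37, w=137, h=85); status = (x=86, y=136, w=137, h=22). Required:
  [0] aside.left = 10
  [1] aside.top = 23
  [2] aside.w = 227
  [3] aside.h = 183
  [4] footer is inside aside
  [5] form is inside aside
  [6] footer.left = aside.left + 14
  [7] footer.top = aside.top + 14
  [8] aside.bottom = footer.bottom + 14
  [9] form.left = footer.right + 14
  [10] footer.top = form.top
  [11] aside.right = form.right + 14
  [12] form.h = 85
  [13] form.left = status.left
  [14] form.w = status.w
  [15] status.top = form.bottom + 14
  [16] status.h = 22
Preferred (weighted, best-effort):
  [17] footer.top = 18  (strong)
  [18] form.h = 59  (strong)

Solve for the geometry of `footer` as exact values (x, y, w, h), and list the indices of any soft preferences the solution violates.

footer = (x=24, y=37, w=48, h=155)
violated soft preferences: 17, 18

1. footer.x = 24  [footer.left = aside.left + 14]
2. footer.y = 37  [footer.top = aside.top + 14]
3. footer.h = 155  [aside.bottom = footer.bottom + 14]
4. footer.w = 48  [form.left = footer.right + 14]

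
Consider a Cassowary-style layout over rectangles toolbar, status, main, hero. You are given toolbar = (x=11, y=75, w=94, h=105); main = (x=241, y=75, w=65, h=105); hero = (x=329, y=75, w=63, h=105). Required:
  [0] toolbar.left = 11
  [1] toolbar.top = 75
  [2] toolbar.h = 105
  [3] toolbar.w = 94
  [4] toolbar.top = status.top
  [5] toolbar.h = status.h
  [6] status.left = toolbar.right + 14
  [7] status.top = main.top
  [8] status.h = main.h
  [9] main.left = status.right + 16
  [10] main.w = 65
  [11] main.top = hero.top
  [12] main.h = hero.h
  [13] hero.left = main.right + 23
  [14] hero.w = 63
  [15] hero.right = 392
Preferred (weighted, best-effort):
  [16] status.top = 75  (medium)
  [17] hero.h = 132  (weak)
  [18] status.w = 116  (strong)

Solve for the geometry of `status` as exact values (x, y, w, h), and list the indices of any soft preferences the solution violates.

1. status.y = 75  [toolbar.top = status.top]
2. status.h = 105  [toolbar.h = status.h]
3. status.x = 119  [status.left = toolbar.right + 14]
4. status.w = 106  [main.left = status.right + 16]

status = (x=119, y=75, w=106, h=105)
violated soft preferences: 17, 18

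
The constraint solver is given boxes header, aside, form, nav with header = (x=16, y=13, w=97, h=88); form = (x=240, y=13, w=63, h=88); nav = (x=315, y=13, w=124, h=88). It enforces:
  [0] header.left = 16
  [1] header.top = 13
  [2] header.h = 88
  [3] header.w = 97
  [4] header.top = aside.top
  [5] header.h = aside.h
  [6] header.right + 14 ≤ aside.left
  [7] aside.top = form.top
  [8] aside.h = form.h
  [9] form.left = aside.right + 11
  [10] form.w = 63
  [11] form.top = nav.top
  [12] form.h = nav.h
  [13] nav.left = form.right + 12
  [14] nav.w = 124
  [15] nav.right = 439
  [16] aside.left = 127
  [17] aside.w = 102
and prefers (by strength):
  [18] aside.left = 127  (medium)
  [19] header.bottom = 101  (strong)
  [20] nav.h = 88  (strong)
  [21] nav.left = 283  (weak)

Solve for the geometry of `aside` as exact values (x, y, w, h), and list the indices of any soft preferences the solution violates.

1. aside.y = 13  [header.top = aside.top]
2. aside.h = 88  [header.h = aside.h]
3. aside.x = 127  [aside.left = 127]
4. aside.w = 102  [aside.w = 102]

aside = (x=127, y=13, w=102, h=88)
violated soft preferences: 21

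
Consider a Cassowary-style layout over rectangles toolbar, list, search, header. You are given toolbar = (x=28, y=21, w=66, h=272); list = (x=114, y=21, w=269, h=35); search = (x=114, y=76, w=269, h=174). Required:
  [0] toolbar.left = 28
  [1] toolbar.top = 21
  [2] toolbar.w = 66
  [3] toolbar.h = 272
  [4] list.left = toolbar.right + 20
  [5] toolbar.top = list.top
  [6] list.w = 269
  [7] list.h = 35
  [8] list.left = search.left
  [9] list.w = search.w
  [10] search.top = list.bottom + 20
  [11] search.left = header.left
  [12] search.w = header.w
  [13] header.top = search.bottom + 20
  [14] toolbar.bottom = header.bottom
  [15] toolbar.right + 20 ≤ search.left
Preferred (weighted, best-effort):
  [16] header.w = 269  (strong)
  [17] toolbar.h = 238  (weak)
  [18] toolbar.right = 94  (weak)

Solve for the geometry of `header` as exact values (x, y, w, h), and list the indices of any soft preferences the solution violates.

1. header.x = 114  [search.left = header.left]
2. header.w = 269  [search.w = header.w]
3. header.y = 270  [header.top = search.bottom + 20]
4. header.h = 23  [toolbar.bottom = header.bottom]

header = (x=114, y=270, w=269, h=23)
violated soft preferences: 17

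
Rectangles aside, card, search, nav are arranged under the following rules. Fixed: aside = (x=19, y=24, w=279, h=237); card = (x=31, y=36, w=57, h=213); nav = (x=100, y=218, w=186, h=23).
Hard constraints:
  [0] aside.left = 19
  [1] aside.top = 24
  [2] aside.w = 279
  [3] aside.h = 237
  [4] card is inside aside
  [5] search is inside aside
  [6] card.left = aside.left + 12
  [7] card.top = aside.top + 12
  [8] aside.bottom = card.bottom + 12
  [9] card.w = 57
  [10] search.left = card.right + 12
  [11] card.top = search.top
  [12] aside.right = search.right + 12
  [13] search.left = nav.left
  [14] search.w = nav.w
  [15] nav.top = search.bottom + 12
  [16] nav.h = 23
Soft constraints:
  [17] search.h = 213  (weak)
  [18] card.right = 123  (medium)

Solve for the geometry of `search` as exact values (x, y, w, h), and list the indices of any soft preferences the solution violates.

search = (x=100, y=36, w=186, h=170)
violated soft preferences: 17, 18

1. search.x = 100  [search.left = card.right + 12]
2. search.y = 36  [card.top = search.top]
3. search.w = 186  [aside.right = search.right + 12]
4. search.h = 170  [nav.top = search.bottom + 12]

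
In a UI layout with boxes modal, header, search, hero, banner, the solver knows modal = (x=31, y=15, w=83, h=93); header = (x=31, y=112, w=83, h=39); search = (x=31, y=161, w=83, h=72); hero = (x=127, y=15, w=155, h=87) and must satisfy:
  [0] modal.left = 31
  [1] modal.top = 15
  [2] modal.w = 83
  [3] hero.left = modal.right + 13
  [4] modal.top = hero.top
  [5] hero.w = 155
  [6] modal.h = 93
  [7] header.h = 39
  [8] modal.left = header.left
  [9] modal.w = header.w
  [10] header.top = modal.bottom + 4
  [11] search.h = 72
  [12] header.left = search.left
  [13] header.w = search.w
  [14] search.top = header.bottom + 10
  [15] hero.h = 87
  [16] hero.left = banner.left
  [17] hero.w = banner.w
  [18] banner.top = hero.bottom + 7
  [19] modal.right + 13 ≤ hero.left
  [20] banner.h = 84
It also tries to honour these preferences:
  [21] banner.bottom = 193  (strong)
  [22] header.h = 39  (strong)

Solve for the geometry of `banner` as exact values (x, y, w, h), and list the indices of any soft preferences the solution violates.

banner = (x=127, y=109, w=155, h=84)
violated soft preferences: none

1. banner.x = 127  [hero.left = banner.left]
2. banner.w = 155  [hero.w = banner.w]
3. banner.y = 109  [banner.top = hero.bottom + 7]
4. banner.h = 84  [banner.h = 84]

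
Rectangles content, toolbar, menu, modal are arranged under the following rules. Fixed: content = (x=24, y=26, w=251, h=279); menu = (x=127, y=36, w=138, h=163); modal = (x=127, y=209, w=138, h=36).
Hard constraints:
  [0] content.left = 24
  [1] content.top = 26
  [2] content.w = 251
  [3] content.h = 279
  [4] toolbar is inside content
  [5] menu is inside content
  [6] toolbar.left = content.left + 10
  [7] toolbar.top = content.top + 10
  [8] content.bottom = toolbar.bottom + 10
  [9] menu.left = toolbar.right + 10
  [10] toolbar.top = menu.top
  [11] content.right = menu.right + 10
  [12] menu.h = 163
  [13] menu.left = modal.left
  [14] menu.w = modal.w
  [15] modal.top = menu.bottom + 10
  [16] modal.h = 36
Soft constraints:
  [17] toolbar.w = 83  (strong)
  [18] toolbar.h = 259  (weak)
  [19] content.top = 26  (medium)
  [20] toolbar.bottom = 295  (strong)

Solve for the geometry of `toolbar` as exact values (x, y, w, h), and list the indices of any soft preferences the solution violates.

1. toolbar.x = 34  [toolbar.left = content.left + 10]
2. toolbar.y = 36  [toolbar.top = content.top + 10]
3. toolbar.h = 259  [content.bottom = toolbar.bottom + 10]
4. toolbar.w = 83  [menu.left = toolbar.right + 10]

toolbar = (x=34, y=36, w=83, h=259)
violated soft preferences: none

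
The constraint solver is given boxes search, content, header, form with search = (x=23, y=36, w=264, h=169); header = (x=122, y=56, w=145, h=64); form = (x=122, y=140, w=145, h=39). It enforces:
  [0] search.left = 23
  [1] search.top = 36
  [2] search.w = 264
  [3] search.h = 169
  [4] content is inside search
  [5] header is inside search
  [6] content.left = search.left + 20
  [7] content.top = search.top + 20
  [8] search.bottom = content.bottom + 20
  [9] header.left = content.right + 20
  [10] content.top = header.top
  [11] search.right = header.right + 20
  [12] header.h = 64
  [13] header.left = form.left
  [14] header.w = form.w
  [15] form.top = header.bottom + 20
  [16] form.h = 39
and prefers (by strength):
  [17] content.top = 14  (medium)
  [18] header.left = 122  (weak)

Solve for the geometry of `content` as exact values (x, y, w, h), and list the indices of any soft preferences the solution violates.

1. content.x = 43  [content.left = search.left + 20]
2. content.y = 56  [content.top = search.top + 20]
3. content.h = 129  [search.bottom = content.bottom + 20]
4. content.w = 59  [header.left = content.right + 20]

content = (x=43, y=56, w=59, h=129)
violated soft preferences: 17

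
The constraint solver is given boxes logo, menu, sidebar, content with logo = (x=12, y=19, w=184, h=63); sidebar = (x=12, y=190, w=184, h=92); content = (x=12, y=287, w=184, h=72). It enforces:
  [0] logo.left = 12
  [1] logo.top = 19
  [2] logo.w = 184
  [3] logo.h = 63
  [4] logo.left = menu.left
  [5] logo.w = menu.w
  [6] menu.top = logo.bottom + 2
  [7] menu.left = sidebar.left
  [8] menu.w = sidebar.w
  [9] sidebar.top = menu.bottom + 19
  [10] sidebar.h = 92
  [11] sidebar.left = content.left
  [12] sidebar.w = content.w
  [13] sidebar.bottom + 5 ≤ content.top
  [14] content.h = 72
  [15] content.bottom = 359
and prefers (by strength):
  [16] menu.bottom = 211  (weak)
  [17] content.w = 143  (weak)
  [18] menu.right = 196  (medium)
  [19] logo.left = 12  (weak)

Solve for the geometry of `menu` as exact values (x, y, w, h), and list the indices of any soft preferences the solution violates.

menu = (x=12, y=84, w=184, h=87)
violated soft preferences: 16, 17

1. menu.x = 12  [logo.left = menu.left]
2. menu.w = 184  [logo.w = menu.w]
3. menu.y = 84  [menu.top = logo.bottom + 2]
4. menu.h = 87  [sidebar.top = menu.bottom + 19]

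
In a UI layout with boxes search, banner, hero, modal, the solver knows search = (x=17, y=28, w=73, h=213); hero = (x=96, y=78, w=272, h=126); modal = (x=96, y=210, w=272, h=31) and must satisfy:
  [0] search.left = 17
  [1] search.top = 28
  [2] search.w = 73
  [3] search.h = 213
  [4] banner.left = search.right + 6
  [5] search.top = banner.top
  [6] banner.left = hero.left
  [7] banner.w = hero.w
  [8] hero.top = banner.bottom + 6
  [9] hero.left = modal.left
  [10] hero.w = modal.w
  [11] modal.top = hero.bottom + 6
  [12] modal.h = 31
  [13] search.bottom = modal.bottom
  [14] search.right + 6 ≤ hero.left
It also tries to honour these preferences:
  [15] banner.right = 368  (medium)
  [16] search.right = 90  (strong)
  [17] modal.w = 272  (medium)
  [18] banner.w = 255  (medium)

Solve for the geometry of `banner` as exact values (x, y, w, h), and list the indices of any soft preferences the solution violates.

banner = (x=96, y=28, w=272, h=44)
violated soft preferences: 18

1. banner.x = 96  [banner.left = search.right + 6]
2. banner.y = 28  [search.top = banner.top]
3. banner.w = 272  [banner.w = hero.w]
4. banner.h = 44  [hero.top = banner.bottom + 6]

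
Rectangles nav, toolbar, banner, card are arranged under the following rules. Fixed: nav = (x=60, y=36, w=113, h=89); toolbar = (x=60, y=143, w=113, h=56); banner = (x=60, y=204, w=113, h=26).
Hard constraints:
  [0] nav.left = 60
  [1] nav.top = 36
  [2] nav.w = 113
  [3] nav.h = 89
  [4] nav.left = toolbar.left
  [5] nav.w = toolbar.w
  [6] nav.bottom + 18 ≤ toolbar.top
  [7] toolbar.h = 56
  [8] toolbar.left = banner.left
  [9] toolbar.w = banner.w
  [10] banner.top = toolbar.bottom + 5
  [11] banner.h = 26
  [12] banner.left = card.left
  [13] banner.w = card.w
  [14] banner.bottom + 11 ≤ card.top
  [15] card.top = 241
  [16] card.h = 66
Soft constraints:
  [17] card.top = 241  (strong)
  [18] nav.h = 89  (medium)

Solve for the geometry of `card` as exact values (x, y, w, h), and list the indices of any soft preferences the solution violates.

1. card.x = 60  [banner.left = card.left]
2. card.w = 113  [banner.w = card.w]
3. card.y = 241  [card.top = 241]
4. card.h = 66  [card.h = 66]

card = (x=60, y=241, w=113, h=66)
violated soft preferences: none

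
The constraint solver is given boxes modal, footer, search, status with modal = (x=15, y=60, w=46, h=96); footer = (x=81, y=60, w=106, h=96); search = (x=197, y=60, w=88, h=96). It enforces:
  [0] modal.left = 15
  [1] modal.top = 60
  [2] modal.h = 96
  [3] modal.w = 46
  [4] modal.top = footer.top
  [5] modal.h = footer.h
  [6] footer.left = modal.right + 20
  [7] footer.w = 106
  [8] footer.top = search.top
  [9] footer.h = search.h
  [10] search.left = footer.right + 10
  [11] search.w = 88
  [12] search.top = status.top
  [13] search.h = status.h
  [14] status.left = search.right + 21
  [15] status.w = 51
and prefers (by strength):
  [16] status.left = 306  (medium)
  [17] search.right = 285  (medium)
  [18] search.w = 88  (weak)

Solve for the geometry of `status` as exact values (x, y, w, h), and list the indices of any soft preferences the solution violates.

status = (x=306, y=60, w=51, h=96)
violated soft preferences: none

1. status.y = 60  [search.top = status.top]
2. status.h = 96  [search.h = status.h]
3. status.x = 306  [status.left = search.right + 21]
4. status.w = 51  [status.w = 51]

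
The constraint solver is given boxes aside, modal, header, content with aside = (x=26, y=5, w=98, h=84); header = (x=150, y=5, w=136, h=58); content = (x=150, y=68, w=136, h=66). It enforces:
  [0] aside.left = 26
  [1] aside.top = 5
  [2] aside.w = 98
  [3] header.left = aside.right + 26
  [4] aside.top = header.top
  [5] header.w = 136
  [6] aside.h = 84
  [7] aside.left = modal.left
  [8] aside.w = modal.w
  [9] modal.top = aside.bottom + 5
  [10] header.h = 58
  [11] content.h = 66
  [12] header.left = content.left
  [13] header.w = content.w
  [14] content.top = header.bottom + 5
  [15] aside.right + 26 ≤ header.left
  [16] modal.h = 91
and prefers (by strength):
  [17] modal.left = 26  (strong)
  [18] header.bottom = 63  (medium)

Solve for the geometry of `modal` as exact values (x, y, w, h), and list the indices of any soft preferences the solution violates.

modal = (x=26, y=94, w=98, h=91)
violated soft preferences: none

1. modal.x = 26  [aside.left = modal.left]
2. modal.w = 98  [aside.w = modal.w]
3. modal.y = 94  [modal.top = aside.bottom + 5]
4. modal.h = 91  [modal.h = 91]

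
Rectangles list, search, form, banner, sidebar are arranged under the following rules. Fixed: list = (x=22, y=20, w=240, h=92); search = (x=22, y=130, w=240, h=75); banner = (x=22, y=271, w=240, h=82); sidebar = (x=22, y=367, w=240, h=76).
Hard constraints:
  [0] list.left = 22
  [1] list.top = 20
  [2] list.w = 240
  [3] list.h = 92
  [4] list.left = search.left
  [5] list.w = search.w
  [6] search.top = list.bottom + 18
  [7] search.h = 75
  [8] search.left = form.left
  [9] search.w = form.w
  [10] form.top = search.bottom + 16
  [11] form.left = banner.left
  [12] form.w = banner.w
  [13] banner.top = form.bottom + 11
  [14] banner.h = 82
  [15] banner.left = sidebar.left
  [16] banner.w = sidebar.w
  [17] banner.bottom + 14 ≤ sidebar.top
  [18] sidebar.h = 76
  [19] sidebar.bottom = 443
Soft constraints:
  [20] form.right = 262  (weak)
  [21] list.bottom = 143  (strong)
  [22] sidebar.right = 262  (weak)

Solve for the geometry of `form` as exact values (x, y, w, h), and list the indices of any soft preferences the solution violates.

form = (x=22, y=221, w=240, h=39)
violated soft preferences: 21

1. form.x = 22  [search.left = form.left]
2. form.w = 240  [search.w = form.w]
3. form.y = 221  [form.top = search.bottom + 16]
4. form.h = 39  [banner.top = form.bottom + 11]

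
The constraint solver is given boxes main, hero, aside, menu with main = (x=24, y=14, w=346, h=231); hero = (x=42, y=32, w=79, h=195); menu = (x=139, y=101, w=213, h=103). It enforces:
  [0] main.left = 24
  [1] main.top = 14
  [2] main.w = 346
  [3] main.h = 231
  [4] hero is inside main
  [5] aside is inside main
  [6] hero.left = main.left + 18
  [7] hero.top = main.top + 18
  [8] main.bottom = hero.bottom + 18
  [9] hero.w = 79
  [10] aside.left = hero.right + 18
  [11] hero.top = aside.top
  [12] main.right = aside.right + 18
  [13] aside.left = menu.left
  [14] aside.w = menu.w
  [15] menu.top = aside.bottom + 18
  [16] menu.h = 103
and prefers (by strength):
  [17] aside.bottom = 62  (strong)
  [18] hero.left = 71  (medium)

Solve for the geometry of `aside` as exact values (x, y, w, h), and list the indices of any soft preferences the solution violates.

aside = (x=139, y=32, w=213, h=51)
violated soft preferences: 17, 18

1. aside.x = 139  [aside.left = hero.right + 18]
2. aside.y = 32  [hero.top = aside.top]
3. aside.w = 213  [main.right = aside.right + 18]
4. aside.h = 51  [menu.top = aside.bottom + 18]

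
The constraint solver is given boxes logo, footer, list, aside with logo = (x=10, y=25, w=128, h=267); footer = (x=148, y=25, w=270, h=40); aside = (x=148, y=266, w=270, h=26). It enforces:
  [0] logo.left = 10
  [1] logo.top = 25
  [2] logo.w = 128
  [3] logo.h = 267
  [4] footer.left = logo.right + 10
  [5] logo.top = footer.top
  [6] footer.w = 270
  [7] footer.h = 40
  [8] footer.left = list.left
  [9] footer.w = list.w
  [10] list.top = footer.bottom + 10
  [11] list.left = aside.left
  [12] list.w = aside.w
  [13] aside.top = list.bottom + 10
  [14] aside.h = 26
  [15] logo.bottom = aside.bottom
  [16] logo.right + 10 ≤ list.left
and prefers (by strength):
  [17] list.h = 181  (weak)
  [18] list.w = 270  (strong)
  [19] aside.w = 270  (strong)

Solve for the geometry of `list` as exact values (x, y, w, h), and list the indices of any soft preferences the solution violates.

list = (x=148, y=75, w=270, h=181)
violated soft preferences: none

1. list.x = 148  [footer.left = list.left]
2. list.w = 270  [footer.w = list.w]
3. list.y = 75  [list.top = footer.bottom + 10]
4. list.h = 181  [aside.top = list.bottom + 10]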